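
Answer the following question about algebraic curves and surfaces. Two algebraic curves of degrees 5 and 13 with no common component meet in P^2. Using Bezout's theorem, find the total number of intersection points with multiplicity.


Bezout's theorem states the intersection count equals the product of degrees.
Intersection count = 5 * 13 = 65

65


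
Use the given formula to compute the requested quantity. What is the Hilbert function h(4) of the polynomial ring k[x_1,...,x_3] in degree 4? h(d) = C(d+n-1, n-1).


The Hilbert function for the polynomial ring in 3 variables is:
h(d) = C(d+n-1, n-1)
h(4) = C(4+3-1, 3-1) = C(6, 2)
= 6! / (2! * 4!)
= 15

15


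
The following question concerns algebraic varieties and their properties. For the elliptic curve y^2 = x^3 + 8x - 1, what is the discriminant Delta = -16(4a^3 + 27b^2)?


Compute each component:
4a^3 = 4*8^3 = 4*512 = 2048
27b^2 = 27*(-1)^2 = 27*1 = 27
4a^3 + 27b^2 = 2048 + 27 = 2075
Delta = -16*2075 = -33200

-33200


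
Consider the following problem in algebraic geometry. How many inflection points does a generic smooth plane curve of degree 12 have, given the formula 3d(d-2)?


For a general smooth plane curve C of degree d, the inflection points are
the intersection of C with its Hessian curve, which has degree 3(d-2).
By Bezout, the total intersection number is d * 3(d-2) = 12 * 30 = 360.
For a general curve every flex is ordinary, so each contributes
multiplicity 1 to C·Hess(C), and the number of distinct inflection
points is 3d(d-2).
Inflection points = 3*12*(12-2) = 3*12*10 = 360

360


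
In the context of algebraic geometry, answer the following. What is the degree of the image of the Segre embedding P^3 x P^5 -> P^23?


The degree of the Segre variety P^3 x P^5 is C(m+n, m).
= C(8, 3)
= 56

56


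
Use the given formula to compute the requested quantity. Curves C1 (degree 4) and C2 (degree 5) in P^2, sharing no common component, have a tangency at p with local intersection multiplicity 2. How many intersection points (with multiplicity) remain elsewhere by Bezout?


By Bezout's theorem, the total intersection number is d1 * d2.
Total = 4 * 5 = 20
Intersection multiplicity at p = 2
Remaining intersections = 20 - 2 = 18

18


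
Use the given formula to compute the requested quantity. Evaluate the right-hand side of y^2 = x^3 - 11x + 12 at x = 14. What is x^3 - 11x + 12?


Compute x^3 - 11x + 12 at x = 14:
x^3 = 14^3 = 2744
(-11)*x = (-11)*14 = -154
Sum: 2744 - 154 + 12 = 2602

2602


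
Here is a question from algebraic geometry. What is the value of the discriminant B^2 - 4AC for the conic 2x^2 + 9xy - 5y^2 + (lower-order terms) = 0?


The discriminant of a conic Ax^2 + Bxy + Cy^2 + ... = 0 is B^2 - 4AC.
B^2 = 9^2 = 81
4AC = 4*2*(-5) = -40
Discriminant = 81 + 40 = 121

121


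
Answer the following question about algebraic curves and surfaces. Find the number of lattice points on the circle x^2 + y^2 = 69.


Systematically check integer values of x where x^2 <= 69.
For each valid x, check if 69 - x^2 is a perfect square.
Total integer solutions found: 0

0


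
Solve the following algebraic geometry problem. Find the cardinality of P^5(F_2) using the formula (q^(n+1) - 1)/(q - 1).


P^5(F_2) has (q^(n+1) - 1)/(q - 1) points.
= 2^5 + 2^4 + 2^3 + 2^2 + 2^1 + 2^0
= 32 + 16 + 8 + 4 + 2 + 1
= 63

63


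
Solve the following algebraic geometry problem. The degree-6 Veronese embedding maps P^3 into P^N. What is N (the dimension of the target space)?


The Veronese embedding v_d: P^n -> P^N maps each point to all
degree-d monomials in n+1 homogeneous coordinates.
N = C(n+d, d) - 1
N = C(3+6, 6) - 1
N = C(9, 6) - 1
C(9, 6) = 84
N = 84 - 1 = 83

83


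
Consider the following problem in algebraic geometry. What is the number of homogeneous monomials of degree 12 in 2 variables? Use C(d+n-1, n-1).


The number of degree-12 monomials in 2 variables is C(d+n-1, n-1).
= C(12+2-1, 2-1) = C(13, 1)
= 13

13


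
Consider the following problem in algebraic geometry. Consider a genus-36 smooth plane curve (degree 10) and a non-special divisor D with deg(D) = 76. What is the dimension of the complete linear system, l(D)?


First, compute the genus of a smooth plane curve of degree 10:
g = (d-1)(d-2)/2 = (10-1)(10-2)/2 = 36
For a non-special divisor D (i.e., h^1(D) = 0), Riemann-Roch gives:
l(D) = deg(D) - g + 1
Since deg(D) = 76 >= 2g - 1 = 71, D is non-special.
l(D) = 76 - 36 + 1 = 41

41


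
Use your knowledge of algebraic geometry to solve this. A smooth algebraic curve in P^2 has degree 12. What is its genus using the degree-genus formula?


Using the genus formula for smooth plane curves:
g = (d-1)(d-2)/2
g = (12-1)(12-2)/2
g = 11*10/2
g = 110/2 = 55

55


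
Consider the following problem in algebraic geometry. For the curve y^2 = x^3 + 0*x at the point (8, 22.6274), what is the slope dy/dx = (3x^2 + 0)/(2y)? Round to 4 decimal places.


Using implicit differentiation of y^2 = x^3 + 0*x:
2y * dy/dx = 3x^2 + 0
dy/dx = (3x^2 + 0)/(2y)
Numerator: 3*8^2 + 0 = 192
Denominator: 2*22.6274 = 45.2548
dy/dx = 192/45.2548 = 4.2426

4.2426


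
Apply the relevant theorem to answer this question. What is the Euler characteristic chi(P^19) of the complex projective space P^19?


The complex projective space P^19 has one cell in each even real dimension 0, 2, ..., 38.
The cohomology groups are H^{2k}(P^19) = Z for k = 0,...,19, and 0 otherwise.
Euler characteristic = sum of Betti numbers = 1 per even-dimensional cohomology group.
chi(P^19) = 19 + 1 = 20

20


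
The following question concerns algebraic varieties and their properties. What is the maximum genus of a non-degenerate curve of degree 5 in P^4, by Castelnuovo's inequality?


Castelnuovo's bound: write d - 1 = m(r-1) + epsilon with 0 <= epsilon < r-1.
d - 1 = 5 - 1 = 4
r - 1 = 4 - 1 = 3
4 = 1*3 + 1, so m = 1, epsilon = 1
pi(d, r) = m(m-1)(r-1)/2 + m*epsilon
= 1*0*3/2 + 1*1
= 0/2 + 1
= 0 + 1 = 1

1


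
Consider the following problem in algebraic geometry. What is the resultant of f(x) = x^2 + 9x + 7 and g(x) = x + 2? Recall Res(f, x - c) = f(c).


For Res(f, x - c), we evaluate f at x = c.
f(-2) = (-2)^2 + 9*(-2) + 7
= 4 - 18 + 7
= -14 + 7 = -7
Res(f, g) = -7

-7


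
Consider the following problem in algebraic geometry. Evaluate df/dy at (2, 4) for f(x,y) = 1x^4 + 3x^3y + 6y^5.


df/dy = 3*x^3 + 5*6*y^4
At (2,4): 3*2^3 + 5*6*4^4
= 24 + 7680
= 7704

7704


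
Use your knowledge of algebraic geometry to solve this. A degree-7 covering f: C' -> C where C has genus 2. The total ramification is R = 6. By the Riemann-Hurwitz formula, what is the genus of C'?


Riemann-Hurwitz formula: 2g' - 2 = d(2g - 2) + R
Given: d = 7, g = 2, R = 6
2g' - 2 = 7*(2*2 - 2) + 6
2g' - 2 = 7*2 + 6
2g' - 2 = 14 + 6 = 20
2g' = 22
g' = 11

11


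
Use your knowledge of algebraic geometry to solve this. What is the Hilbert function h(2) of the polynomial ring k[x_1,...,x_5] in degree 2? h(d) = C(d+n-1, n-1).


The Hilbert function for the polynomial ring in 5 variables is:
h(d) = C(d+n-1, n-1)
h(2) = C(2+5-1, 5-1) = C(6, 4)
= 6! / (4! * 2!)
= 15

15


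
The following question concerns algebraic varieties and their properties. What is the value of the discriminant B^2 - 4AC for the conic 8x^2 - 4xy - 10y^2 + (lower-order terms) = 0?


The discriminant of a conic Ax^2 + Bxy + Cy^2 + ... = 0 is B^2 - 4AC.
B^2 = (-4)^2 = 16
4AC = 4*8*(-10) = -320
Discriminant = 16 + 320 = 336

336


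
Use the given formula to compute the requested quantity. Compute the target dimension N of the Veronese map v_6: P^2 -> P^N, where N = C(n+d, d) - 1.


The Veronese embedding v_d: P^n -> P^N maps each point to all
degree-d monomials in n+1 homogeneous coordinates.
N = C(n+d, d) - 1
N = C(2+6, 6) - 1
N = C(8, 6) - 1
C(8, 6) = 28
N = 28 - 1 = 27

27


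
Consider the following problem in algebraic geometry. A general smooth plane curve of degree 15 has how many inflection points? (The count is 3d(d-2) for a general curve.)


For a general smooth plane curve C of degree d, the inflection points are
the intersection of C with its Hessian curve, which has degree 3(d-2).
By Bezout, the total intersection number is d * 3(d-2) = 15 * 39 = 585.
For a general curve every flex is ordinary, so each contributes
multiplicity 1 to C·Hess(C), and the number of distinct inflection
points is 3d(d-2).
Inflection points = 3*15*(15-2) = 3*15*13 = 585

585


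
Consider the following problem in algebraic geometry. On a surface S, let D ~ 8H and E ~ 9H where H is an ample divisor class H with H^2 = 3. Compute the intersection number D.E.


Using bilinearity of the intersection pairing on a surface S:
(aH).(bH) = ab * (H.H)
We have H^2 = 3.
D.E = (8H).(9H) = 8*9*3
= 72*3
= 216

216


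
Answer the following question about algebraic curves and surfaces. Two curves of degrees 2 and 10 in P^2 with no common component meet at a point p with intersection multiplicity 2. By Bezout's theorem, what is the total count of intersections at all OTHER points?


By Bezout's theorem, the total intersection number is d1 * d2.
Total = 2 * 10 = 20
Intersection multiplicity at p = 2
Remaining intersections = 20 - 2 = 18

18


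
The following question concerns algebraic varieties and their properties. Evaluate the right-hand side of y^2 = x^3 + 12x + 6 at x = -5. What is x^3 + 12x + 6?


Compute x^3 + 12x + 6 at x = -5:
x^3 = (-5)^3 = -125
12*x = 12*(-5) = -60
Sum: -125 - 60 + 6 = -179

-179


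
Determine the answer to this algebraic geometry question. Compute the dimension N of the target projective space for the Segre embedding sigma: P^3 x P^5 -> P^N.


The Segre embedding maps P^m x P^n into P^N via
all products of coordinates from each factor.
N = (m+1)(n+1) - 1
N = (3+1)(5+1) - 1
N = 4*6 - 1
N = 24 - 1 = 23

23


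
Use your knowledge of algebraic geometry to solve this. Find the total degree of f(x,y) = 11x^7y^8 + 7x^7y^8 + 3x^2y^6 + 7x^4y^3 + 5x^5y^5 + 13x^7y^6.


Examine each term for its total degree (sum of exponents).
  Term '11x^7y^8' has total degree 7+8 = 15.
  Term '7x^7y^8' has total degree 7+8 = 15.
  Term '3x^2y^6' has total degree 2+6 = 8.
  Term '7x^4y^3' has total degree 4+3 = 7.
  Term '5x^5y^5' has total degree 5+5 = 10.
  Term '13x^7y^6' has total degree 7+6 = 13.
The maximum total degree among all terms is 15.

15


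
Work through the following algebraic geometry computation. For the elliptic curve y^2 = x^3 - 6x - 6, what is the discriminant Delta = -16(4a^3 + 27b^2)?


Compute each component:
4a^3 = 4*(-6)^3 = 4*(-216) = -864
27b^2 = 27*(-6)^2 = 27*36 = 972
4a^3 + 27b^2 = -864 + 972 = 108
Delta = -16*108 = -1728

-1728


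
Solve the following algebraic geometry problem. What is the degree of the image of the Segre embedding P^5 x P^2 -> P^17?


The degree of the Segre variety P^5 x P^2 is C(m+n, m).
= C(7, 5)
= 21

21


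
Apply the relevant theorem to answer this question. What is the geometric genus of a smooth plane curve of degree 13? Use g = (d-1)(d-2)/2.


Using the genus formula for smooth plane curves:
g = (d-1)(d-2)/2
g = (13-1)(13-2)/2
g = 12*11/2
g = 132/2 = 66

66


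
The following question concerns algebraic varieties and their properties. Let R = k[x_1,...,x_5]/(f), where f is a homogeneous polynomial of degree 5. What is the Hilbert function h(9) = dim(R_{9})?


For R = k[x_1,...,x_n]/(f) with f homogeneous of degree e:
The Hilbert series is (1 - t^e)/(1 - t)^n.
So h(d) = C(d+n-1, n-1) - C(d-e+n-1, n-1) for d >= e.
With n=5, e=5, d=9:
C(9+5-1, 5-1) = C(13, 4) = 715
C(9-5+5-1, 5-1) = C(8, 4) = 70
h(9) = 715 - 70 = 645

645


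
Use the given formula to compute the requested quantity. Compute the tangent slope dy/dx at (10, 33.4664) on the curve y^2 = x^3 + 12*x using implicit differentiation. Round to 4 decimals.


Using implicit differentiation of y^2 = x^3 + 12*x:
2y * dy/dx = 3x^2 + 12
dy/dx = (3x^2 + 12)/(2y)
Numerator: 3*10^2 + 12 = 312
Denominator: 2*33.4664 = 66.9328
dy/dx = 312/66.9328 = 4.6614

4.6614


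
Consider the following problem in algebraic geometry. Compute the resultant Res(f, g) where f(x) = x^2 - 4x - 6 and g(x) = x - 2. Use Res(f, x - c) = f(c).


For Res(f, x - c), we evaluate f at x = c.
f(2) = 2^2 - 4*2 - 6
= 4 - 8 - 6
= -4 - 6 = -10
Res(f, g) = -10

-10


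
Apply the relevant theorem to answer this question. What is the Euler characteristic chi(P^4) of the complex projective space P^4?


The complex projective space P^4 has one cell in each even real dimension 0, 2, ..., 8.
The cohomology groups are H^{2k}(P^4) = Z for k = 0,...,4, and 0 otherwise.
Euler characteristic = sum of Betti numbers = 1 per even-dimensional cohomology group.
chi(P^4) = 4 + 1 = 5

5


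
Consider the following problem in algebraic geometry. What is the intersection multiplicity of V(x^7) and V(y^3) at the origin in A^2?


The intersection multiplicity of V(x^a) and V(y^b) at the origin is:
I(O; V(x^7), V(y^3)) = dim_k(k[x,y]/(x^7, y^3))
A basis for k[x,y]/(x^7, y^3) is the set of monomials x^i * y^j
where 0 <= i < 7 and 0 <= j < 3.
The number of such monomials is 7 * 3 = 21

21


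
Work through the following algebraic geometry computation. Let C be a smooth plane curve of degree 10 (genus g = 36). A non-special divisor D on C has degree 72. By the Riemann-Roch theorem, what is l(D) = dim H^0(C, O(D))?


First, compute the genus of a smooth plane curve of degree 10:
g = (d-1)(d-2)/2 = (10-1)(10-2)/2 = 36
For a non-special divisor D (i.e., h^1(D) = 0), Riemann-Roch gives:
l(D) = deg(D) - g + 1
Since deg(D) = 72 >= 2g - 1 = 71, D is non-special.
l(D) = 72 - 36 + 1 = 37

37


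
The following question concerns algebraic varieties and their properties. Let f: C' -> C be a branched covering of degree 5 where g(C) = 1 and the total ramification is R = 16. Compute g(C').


Riemann-Hurwitz formula: 2g' - 2 = d(2g - 2) + R
Given: d = 5, g = 1, R = 16
2g' - 2 = 5*(2*1 - 2) + 16
2g' - 2 = 5*0 + 16
2g' - 2 = 0 + 16 = 16
2g' = 18
g' = 9

9


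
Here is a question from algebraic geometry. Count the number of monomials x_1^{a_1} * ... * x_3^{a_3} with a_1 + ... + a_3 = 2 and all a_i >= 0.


The number of degree-2 monomials in 3 variables is C(d+n-1, n-1).
= C(2+3-1, 3-1) = C(4, 2)
= 6

6


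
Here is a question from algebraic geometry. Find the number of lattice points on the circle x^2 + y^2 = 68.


Systematically check integer values of x where x^2 <= 68.
For each valid x, check if 68 - x^2 is a perfect square.
x=2: 68 - 4 = 64, sqrt = 8 (valid)
x=8: 68 - 64 = 4, sqrt = 2 (valid)
Total integer solutions found: 8

8


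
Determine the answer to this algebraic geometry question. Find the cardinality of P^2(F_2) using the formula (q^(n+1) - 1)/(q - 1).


P^2(F_2) has (q^(n+1) - 1)/(q - 1) points.
= 2^2 + 2^1 + 2^0
= 4 + 2 + 1
= 7

7


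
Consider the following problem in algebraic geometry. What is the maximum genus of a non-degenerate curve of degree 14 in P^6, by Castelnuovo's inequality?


Castelnuovo's bound: write d - 1 = m(r-1) + epsilon with 0 <= epsilon < r-1.
d - 1 = 14 - 1 = 13
r - 1 = 6 - 1 = 5
13 = 2*5 + 3, so m = 2, epsilon = 3
pi(d, r) = m(m-1)(r-1)/2 + m*epsilon
= 2*1*5/2 + 2*3
= 10/2 + 6
= 5 + 6 = 11

11


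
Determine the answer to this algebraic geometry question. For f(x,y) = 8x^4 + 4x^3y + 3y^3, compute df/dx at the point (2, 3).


df/dx = 4*8*x^3 + 3*4*x^2*y
At (2,3): 4*8*2^3 + 3*4*2^2*3
= 256 + 144
= 400

400


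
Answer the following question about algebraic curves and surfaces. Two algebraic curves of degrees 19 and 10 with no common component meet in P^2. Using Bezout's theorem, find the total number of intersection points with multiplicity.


Bezout's theorem states the intersection count equals the product of degrees.
Intersection count = 19 * 10 = 190

190


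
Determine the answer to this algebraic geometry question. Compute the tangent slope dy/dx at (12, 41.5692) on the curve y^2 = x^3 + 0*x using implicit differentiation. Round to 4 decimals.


Using implicit differentiation of y^2 = x^3 + 0*x:
2y * dy/dx = 3x^2 + 0
dy/dx = (3x^2 + 0)/(2y)
Numerator: 3*12^2 + 0 = 432
Denominator: 2*41.5692 = 83.1384
dy/dx = 432/83.1384 = 5.1962

5.1962


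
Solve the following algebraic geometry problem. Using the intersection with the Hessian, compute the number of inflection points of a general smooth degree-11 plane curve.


For a general smooth plane curve C of degree d, the inflection points are
the intersection of C with its Hessian curve, which has degree 3(d-2).
By Bezout, the total intersection number is d * 3(d-2) = 11 * 27 = 297.
For a general curve every flex is ordinary, so each contributes
multiplicity 1 to C·Hess(C), and the number of distinct inflection
points is 3d(d-2).
Inflection points = 3*11*(11-2) = 3*11*9 = 297

297


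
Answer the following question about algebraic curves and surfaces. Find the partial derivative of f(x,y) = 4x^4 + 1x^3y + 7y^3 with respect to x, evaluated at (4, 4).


df/dx = 4*4*x^3 + 3*1*x^2*y
At (4,4): 4*4*4^3 + 3*1*4^2*4
= 1024 + 192
= 1216

1216


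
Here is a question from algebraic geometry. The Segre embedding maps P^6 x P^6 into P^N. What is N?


The Segre embedding maps P^m x P^n into P^N via
all products of coordinates from each factor.
N = (m+1)(n+1) - 1
N = (6+1)(6+1) - 1
N = 7*7 - 1
N = 49 - 1 = 48

48


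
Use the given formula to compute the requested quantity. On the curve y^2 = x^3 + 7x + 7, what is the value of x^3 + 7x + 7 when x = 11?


Compute x^3 + 7x + 7 at x = 11:
x^3 = 11^3 = 1331
7*x = 7*11 = 77
Sum: 1331 + 77 + 7 = 1415

1415


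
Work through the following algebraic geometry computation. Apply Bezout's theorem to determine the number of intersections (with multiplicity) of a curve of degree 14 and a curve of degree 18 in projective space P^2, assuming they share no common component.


Bezout's theorem states the intersection count equals the product of degrees.
Intersection count = 14 * 18 = 252

252


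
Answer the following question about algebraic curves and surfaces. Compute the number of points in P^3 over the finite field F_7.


P^3(F_7) has (q^(n+1) - 1)/(q - 1) points.
= 7^3 + 7^2 + 7^1 + 7^0
= 343 + 49 + 7 + 1
= 400

400


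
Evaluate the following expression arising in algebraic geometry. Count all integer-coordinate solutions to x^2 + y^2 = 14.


Systematically check integer values of x where x^2 <= 14.
For each valid x, check if 14 - x^2 is a perfect square.
Total integer solutions found: 0

0


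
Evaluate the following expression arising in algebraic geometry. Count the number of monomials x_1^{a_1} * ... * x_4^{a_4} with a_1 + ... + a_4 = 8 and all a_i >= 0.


The number of degree-8 monomials in 4 variables is C(d+n-1, n-1).
= C(8+4-1, 4-1) = C(11, 3)
= 165

165


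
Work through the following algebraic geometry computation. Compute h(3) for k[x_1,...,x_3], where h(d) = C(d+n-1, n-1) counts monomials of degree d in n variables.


The Hilbert function for the polynomial ring in 3 variables is:
h(d) = C(d+n-1, n-1)
h(3) = C(3+3-1, 3-1) = C(5, 2)
= 5! / (2! * 3!)
= 10

10


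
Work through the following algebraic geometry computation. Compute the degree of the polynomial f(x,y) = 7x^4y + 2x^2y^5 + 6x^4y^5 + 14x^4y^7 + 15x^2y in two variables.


Examine each term for its total degree (sum of exponents).
  Term '7x^4y' has total degree 4+1 = 5.
  Term '2x^2y^5' has total degree 2+5 = 7.
  Term '6x^4y^5' has total degree 4+5 = 9.
  Term '14x^4y^7' has total degree 4+7 = 11.
  Term '15x^2y' has total degree 2+1 = 3.
The maximum total degree among all terms is 11.

11


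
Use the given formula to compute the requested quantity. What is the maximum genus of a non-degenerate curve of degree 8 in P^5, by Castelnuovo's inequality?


Castelnuovo's bound: write d - 1 = m(r-1) + epsilon with 0 <= epsilon < r-1.
d - 1 = 8 - 1 = 7
r - 1 = 5 - 1 = 4
7 = 1*4 + 3, so m = 1, epsilon = 3
pi(d, r) = m(m-1)(r-1)/2 + m*epsilon
= 1*0*4/2 + 1*3
= 0/2 + 3
= 0 + 3 = 3

3


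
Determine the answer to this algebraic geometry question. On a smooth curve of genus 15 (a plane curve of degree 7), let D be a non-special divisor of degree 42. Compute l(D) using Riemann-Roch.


First, compute the genus of a smooth plane curve of degree 7:
g = (d-1)(d-2)/2 = (7-1)(7-2)/2 = 15
For a non-special divisor D (i.e., h^1(D) = 0), Riemann-Roch gives:
l(D) = deg(D) - g + 1
Since deg(D) = 42 >= 2g - 1 = 29, D is non-special.
l(D) = 42 - 15 + 1 = 28

28


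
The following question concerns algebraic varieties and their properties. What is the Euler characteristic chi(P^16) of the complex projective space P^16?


The complex projective space P^16 has one cell in each even real dimension 0, 2, ..., 32.
The cohomology groups are H^{2k}(P^16) = Z for k = 0,...,16, and 0 otherwise.
Euler characteristic = sum of Betti numbers = 1 per even-dimensional cohomology group.
chi(P^16) = 16 + 1 = 17

17


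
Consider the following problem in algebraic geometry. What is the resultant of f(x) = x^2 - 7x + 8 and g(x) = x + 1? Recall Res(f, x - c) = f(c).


For Res(f, x - c), we evaluate f at x = c.
f(-1) = (-1)^2 - 7*(-1) + 8
= 1 + 7 + 8
= 8 + 8 = 16
Res(f, g) = 16

16


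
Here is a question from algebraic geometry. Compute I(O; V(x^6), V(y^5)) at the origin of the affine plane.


The intersection multiplicity of V(x^a) and V(y^b) at the origin is:
I(O; V(x^6), V(y^5)) = dim_k(k[x,y]/(x^6, y^5))
A basis for k[x,y]/(x^6, y^5) is the set of monomials x^i * y^j
where 0 <= i < 6 and 0 <= j < 5.
The number of such monomials is 6 * 5 = 30

30


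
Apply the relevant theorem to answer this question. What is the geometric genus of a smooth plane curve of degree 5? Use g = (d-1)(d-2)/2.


Using the genus formula for smooth plane curves:
g = (d-1)(d-2)/2
g = (5-1)(5-2)/2
g = 4*3/2
g = 12/2 = 6

6


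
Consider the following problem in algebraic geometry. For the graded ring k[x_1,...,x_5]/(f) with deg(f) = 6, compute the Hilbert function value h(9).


For R = k[x_1,...,x_n]/(f) with f homogeneous of degree e:
The Hilbert series is (1 - t^e)/(1 - t)^n.
So h(d) = C(d+n-1, n-1) - C(d-e+n-1, n-1) for d >= e.
With n=5, e=6, d=9:
C(9+5-1, 5-1) = C(13, 4) = 715
C(9-6+5-1, 5-1) = C(7, 4) = 35
h(9) = 715 - 35 = 680

680


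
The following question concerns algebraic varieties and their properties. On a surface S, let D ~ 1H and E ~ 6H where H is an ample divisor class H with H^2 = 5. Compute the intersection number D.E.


Using bilinearity of the intersection pairing on a surface S:
(aH).(bH) = ab * (H.H)
We have H^2 = 5.
D.E = (1H).(6H) = 1*6*5
= 6*5
= 30

30


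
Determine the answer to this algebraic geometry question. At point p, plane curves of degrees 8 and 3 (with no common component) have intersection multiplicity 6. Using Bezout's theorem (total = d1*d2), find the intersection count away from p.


By Bezout's theorem, the total intersection number is d1 * d2.
Total = 8 * 3 = 24
Intersection multiplicity at p = 6
Remaining intersections = 24 - 6 = 18

18


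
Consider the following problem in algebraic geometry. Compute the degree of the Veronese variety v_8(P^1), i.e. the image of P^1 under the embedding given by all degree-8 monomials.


The Veronese variety v_8(P^1) has degree d^r.
d^r = 8^1 = 8

8


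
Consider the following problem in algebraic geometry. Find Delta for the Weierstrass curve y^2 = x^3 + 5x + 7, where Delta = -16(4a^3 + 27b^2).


Compute each component:
4a^3 = 4*5^3 = 4*125 = 500
27b^2 = 27*7^2 = 27*49 = 1323
4a^3 + 27b^2 = 500 + 1323 = 1823
Delta = -16*1823 = -29168

-29168


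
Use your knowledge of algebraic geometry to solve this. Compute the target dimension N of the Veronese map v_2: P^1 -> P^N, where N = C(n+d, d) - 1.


The Veronese embedding v_d: P^n -> P^N maps each point to all
degree-d monomials in n+1 homogeneous coordinates.
N = C(n+d, d) - 1
N = C(1+2, 2) - 1
N = C(3, 2) - 1
C(3, 2) = 3
N = 3 - 1 = 2

2


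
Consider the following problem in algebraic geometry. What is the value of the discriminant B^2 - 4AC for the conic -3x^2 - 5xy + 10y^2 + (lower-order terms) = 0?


The discriminant of a conic Ax^2 + Bxy + Cy^2 + ... = 0 is B^2 - 4AC.
B^2 = (-5)^2 = 25
4AC = 4*(-3)*10 = -120
Discriminant = 25 + 120 = 145

145


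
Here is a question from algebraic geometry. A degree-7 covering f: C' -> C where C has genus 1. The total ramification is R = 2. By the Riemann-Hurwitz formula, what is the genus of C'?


Riemann-Hurwitz formula: 2g' - 2 = d(2g - 2) + R
Given: d = 7, g = 1, R = 2
2g' - 2 = 7*(2*1 - 2) + 2
2g' - 2 = 7*0 + 2
2g' - 2 = 0 + 2 = 2
2g' = 4
g' = 2

2


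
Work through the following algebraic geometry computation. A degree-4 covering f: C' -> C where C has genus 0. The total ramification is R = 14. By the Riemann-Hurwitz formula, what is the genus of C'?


Riemann-Hurwitz formula: 2g' - 2 = d(2g - 2) + R
Given: d = 4, g = 0, R = 14
2g' - 2 = 4*(2*0 - 2) + 14
2g' - 2 = 4*(-2) + 14
2g' - 2 = -8 + 14 = 6
2g' = 8
g' = 4

4


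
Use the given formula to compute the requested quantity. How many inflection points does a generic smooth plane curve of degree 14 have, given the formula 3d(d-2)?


For a general smooth plane curve C of degree d, the inflection points are
the intersection of C with its Hessian curve, which has degree 3(d-2).
By Bezout, the total intersection number is d * 3(d-2) = 14 * 36 = 504.
For a general curve every flex is ordinary, so each contributes
multiplicity 1 to C·Hess(C), and the number of distinct inflection
points is 3d(d-2).
Inflection points = 3*14*(14-2) = 3*14*12 = 504

504


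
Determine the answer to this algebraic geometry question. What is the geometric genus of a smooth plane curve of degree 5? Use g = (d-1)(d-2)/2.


Using the genus formula for smooth plane curves:
g = (d-1)(d-2)/2
g = (5-1)(5-2)/2
g = 4*3/2
g = 12/2 = 6

6


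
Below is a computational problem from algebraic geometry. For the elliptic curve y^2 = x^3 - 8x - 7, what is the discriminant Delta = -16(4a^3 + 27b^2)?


Compute each component:
4a^3 = 4*(-8)^3 = 4*(-512) = -2048
27b^2 = 27*(-7)^2 = 27*49 = 1323
4a^3 + 27b^2 = -2048 + 1323 = -725
Delta = -16*(-725) = 11600

11600


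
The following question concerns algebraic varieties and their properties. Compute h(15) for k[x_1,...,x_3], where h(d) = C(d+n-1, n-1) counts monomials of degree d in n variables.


The Hilbert function for the polynomial ring in 3 variables is:
h(d) = C(d+n-1, n-1)
h(15) = C(15+3-1, 3-1) = C(17, 2)
= 17! / (2! * 15!)
= 136

136


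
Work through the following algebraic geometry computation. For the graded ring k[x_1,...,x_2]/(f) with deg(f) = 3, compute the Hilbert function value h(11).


For R = k[x_1,...,x_n]/(f) with f homogeneous of degree e:
The Hilbert series is (1 - t^e)/(1 - t)^n.
So h(d) = C(d+n-1, n-1) - C(d-e+n-1, n-1) for d >= e.
With n=2, e=3, d=11:
C(11+2-1, 2-1) = C(12, 1) = 12
C(11-3+2-1, 2-1) = C(9, 1) = 9
h(11) = 12 - 9 = 3

3


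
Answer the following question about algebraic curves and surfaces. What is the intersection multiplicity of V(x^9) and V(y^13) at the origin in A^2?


The intersection multiplicity of V(x^a) and V(y^b) at the origin is:
I(O; V(x^9), V(y^13)) = dim_k(k[x,y]/(x^9, y^13))
A basis for k[x,y]/(x^9, y^13) is the set of monomials x^i * y^j
where 0 <= i < 9 and 0 <= j < 13.
The number of such monomials is 9 * 13 = 117

117


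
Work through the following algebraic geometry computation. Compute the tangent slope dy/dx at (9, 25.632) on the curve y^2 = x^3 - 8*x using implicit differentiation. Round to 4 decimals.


Using implicit differentiation of y^2 = x^3 - 8*x:
2y * dy/dx = 3x^2 - 8
dy/dx = (3x^2 - 8)/(2y)
Numerator: 3*9^2 - 8 = 235
Denominator: 2*25.632 = 51.264
dy/dx = 235/51.264 = 4.5841

4.5841


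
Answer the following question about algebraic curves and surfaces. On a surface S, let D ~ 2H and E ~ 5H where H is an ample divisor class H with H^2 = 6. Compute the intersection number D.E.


Using bilinearity of the intersection pairing on a surface S:
(aH).(bH) = ab * (H.H)
We have H^2 = 6.
D.E = (2H).(5H) = 2*5*6
= 10*6
= 60

60


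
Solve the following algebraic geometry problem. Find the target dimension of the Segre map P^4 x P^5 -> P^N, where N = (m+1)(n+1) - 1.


The Segre embedding maps P^m x P^n into P^N via
all products of coordinates from each factor.
N = (m+1)(n+1) - 1
N = (4+1)(5+1) - 1
N = 5*6 - 1
N = 30 - 1 = 29

29


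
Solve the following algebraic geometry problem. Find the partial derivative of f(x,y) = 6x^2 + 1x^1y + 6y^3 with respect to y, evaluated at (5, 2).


df/dy = 1*x^1 + 3*6*y^2
At (5,2): 1*5^1 + 3*6*2^2
= 5 + 72
= 77

77


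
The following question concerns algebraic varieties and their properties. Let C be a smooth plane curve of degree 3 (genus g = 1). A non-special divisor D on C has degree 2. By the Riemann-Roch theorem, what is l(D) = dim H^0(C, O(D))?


First, compute the genus of a smooth plane curve of degree 3:
g = (d-1)(d-2)/2 = (3-1)(3-2)/2 = 1
For a non-special divisor D (i.e., h^1(D) = 0), Riemann-Roch gives:
l(D) = deg(D) - g + 1
Since deg(D) = 2 >= 2g - 1 = 1, D is non-special.
l(D) = 2 - 1 + 1 = 2

2


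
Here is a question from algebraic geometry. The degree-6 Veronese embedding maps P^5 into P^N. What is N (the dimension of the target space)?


The Veronese embedding v_d: P^n -> P^N maps each point to all
degree-d monomials in n+1 homogeneous coordinates.
N = C(n+d, d) - 1
N = C(5+6, 6) - 1
N = C(11, 6) - 1
C(11, 6) = 462
N = 462 - 1 = 461

461


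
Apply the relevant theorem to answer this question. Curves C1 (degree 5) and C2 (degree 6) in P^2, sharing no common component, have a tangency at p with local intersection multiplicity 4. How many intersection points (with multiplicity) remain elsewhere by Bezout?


By Bezout's theorem, the total intersection number is d1 * d2.
Total = 5 * 6 = 30
Intersection multiplicity at p = 4
Remaining intersections = 30 - 4 = 26

26


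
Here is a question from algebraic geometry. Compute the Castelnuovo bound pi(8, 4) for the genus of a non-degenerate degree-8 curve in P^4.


Castelnuovo's bound: write d - 1 = m(r-1) + epsilon with 0 <= epsilon < r-1.
d - 1 = 8 - 1 = 7
r - 1 = 4 - 1 = 3
7 = 2*3 + 1, so m = 2, epsilon = 1
pi(d, r) = m(m-1)(r-1)/2 + m*epsilon
= 2*1*3/2 + 2*1
= 6/2 + 2
= 3 + 2 = 5

5


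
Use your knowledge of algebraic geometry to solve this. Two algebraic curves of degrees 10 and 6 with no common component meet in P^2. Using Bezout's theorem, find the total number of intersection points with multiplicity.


Bezout's theorem states the intersection count equals the product of degrees.
Intersection count = 10 * 6 = 60

60


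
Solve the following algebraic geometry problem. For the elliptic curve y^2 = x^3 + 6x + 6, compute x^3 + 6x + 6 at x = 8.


Compute x^3 + 6x + 6 at x = 8:
x^3 = 8^3 = 512
6*x = 6*8 = 48
Sum: 512 + 48 + 6 = 566

566


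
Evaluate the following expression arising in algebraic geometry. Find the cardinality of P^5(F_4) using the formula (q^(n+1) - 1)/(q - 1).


P^5(F_4) has (q^(n+1) - 1)/(q - 1) points.
= 4^5 + 4^4 + 4^3 + 4^2 + 4^1 + 4^0
= 1024 + 256 + 64 + 16 + 4 + 1
= 1365

1365


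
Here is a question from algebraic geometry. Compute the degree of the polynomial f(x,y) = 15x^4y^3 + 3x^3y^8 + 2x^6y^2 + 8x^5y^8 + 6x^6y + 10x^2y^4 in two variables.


Examine each term for its total degree (sum of exponents).
  Term '15x^4y^3' has total degree 4+3 = 7.
  Term '3x^3y^8' has total degree 3+8 = 11.
  Term '2x^6y^2' has total degree 6+2 = 8.
  Term '8x^5y^8' has total degree 5+8 = 13.
  Term '6x^6y' has total degree 6+1 = 7.
  Term '10x^2y^4' has total degree 2+4 = 6.
The maximum total degree among all terms is 13.

13


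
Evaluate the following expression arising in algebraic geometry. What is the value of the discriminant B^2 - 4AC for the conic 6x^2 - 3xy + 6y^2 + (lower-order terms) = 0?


The discriminant of a conic Ax^2 + Bxy + Cy^2 + ... = 0 is B^2 - 4AC.
B^2 = (-3)^2 = 9
4AC = 4*6*6 = 144
Discriminant = 9 - 144 = -135

-135


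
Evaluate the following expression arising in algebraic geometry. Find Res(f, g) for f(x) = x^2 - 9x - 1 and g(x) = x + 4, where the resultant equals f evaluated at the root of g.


For Res(f, x - c), we evaluate f at x = c.
f(-4) = (-4)^2 - 9*(-4) - 1
= 16 + 36 - 1
= 52 - 1 = 51
Res(f, g) = 51

51


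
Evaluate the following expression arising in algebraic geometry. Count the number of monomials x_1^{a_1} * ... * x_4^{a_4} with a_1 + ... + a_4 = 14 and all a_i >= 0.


The number of degree-14 monomials in 4 variables is C(d+n-1, n-1).
= C(14+4-1, 4-1) = C(17, 3)
= 680

680


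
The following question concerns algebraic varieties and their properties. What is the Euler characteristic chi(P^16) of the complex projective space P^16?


The complex projective space P^16 has one cell in each even real dimension 0, 2, ..., 32.
The cohomology groups are H^{2k}(P^16) = Z for k = 0,...,16, and 0 otherwise.
Euler characteristic = sum of Betti numbers = 1 per even-dimensional cohomology group.
chi(P^16) = 16 + 1 = 17

17


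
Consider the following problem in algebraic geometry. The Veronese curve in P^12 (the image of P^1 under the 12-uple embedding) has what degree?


The rational normal curve in P^12 is the image of P^1 under the 12-uple Veronese.
A general hyperplane in P^12 pulls back to a degree-12 form on P^1, which has 12 zeros,
so the curve meets a general hyperplane in 12 points. Degree = 12.

12


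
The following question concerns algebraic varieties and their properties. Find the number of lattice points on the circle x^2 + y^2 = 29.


Systematically check integer values of x where x^2 <= 29.
For each valid x, check if 29 - x^2 is a perfect square.
x=2: 29 - 4 = 25, sqrt = 5 (valid)
x=5: 29 - 25 = 4, sqrt = 2 (valid)
Total integer solutions found: 8

8


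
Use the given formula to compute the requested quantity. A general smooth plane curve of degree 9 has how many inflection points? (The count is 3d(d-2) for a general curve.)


For a general smooth plane curve C of degree d, the inflection points are
the intersection of C with its Hessian curve, which has degree 3(d-2).
By Bezout, the total intersection number is d * 3(d-2) = 9 * 21 = 189.
For a general curve every flex is ordinary, so each contributes
multiplicity 1 to C·Hess(C), and the number of distinct inflection
points is 3d(d-2).
Inflection points = 3*9*(9-2) = 3*9*7 = 189

189


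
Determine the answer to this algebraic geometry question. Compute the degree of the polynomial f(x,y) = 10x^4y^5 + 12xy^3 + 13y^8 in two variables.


Examine each term for its total degree (sum of exponents).
  Term '10x^4y^5' has total degree 4+5 = 9.
  Term '12xy^3' has total degree 1+3 = 4.
  Term '13y^8' has total degree 0+8 = 8.
The maximum total degree among all terms is 9.

9


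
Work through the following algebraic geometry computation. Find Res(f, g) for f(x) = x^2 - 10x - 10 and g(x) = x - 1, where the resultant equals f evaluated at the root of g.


For Res(f, x - c), we evaluate f at x = c.
f(1) = 1^2 - 10*1 - 10
= 1 - 10 - 10
= -9 - 10 = -19
Res(f, g) = -19

-19


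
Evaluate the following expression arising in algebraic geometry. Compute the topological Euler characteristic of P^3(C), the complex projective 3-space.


The complex projective space P^3 has one cell in each even real dimension 0, 2, ..., 6.
The cohomology groups are H^{2k}(P^3) = Z for k = 0,...,3, and 0 otherwise.
Euler characteristic = sum of Betti numbers = 1 per even-dimensional cohomology group.
chi(P^3) = 3 + 1 = 4

4


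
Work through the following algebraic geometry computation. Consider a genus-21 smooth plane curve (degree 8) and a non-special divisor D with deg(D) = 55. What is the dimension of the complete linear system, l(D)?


First, compute the genus of a smooth plane curve of degree 8:
g = (d-1)(d-2)/2 = (8-1)(8-2)/2 = 21
For a non-special divisor D (i.e., h^1(D) = 0), Riemann-Roch gives:
l(D) = deg(D) - g + 1
Since deg(D) = 55 >= 2g - 1 = 41, D is non-special.
l(D) = 55 - 21 + 1 = 35

35


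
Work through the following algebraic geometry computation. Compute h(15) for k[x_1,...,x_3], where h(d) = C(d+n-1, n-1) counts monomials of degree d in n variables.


The Hilbert function for the polynomial ring in 3 variables is:
h(d) = C(d+n-1, n-1)
h(15) = C(15+3-1, 3-1) = C(17, 2)
= 17! / (2! * 15!)
= 136

136


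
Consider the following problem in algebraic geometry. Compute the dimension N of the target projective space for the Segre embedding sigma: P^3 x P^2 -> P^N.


The Segre embedding maps P^m x P^n into P^N via
all products of coordinates from each factor.
N = (m+1)(n+1) - 1
N = (3+1)(2+1) - 1
N = 4*3 - 1
N = 12 - 1 = 11

11


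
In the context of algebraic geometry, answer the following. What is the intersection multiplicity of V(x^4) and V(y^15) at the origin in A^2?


The intersection multiplicity of V(x^a) and V(y^b) at the origin is:
I(O; V(x^4), V(y^15)) = dim_k(k[x,y]/(x^4, y^15))
A basis for k[x,y]/(x^4, y^15) is the set of monomials x^i * y^j
where 0 <= i < 4 and 0 <= j < 15.
The number of such monomials is 4 * 15 = 60

60


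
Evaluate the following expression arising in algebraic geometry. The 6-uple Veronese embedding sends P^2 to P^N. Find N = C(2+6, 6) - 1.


The Veronese embedding v_d: P^n -> P^N maps each point to all
degree-d monomials in n+1 homogeneous coordinates.
N = C(n+d, d) - 1
N = C(2+6, 6) - 1
N = C(8, 6) - 1
C(8, 6) = 28
N = 28 - 1 = 27

27


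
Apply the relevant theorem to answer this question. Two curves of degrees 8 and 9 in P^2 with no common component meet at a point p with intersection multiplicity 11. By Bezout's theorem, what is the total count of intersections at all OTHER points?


By Bezout's theorem, the total intersection number is d1 * d2.
Total = 8 * 9 = 72
Intersection multiplicity at p = 11
Remaining intersections = 72 - 11 = 61

61


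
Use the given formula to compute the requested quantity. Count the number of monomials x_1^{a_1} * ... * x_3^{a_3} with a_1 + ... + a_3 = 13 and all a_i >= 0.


The number of degree-13 monomials in 3 variables is C(d+n-1, n-1).
= C(13+3-1, 3-1) = C(15, 2)
= 105

105


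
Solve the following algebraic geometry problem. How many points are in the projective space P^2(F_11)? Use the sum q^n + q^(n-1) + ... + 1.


P^2(F_11) has (q^(n+1) - 1)/(q - 1) points.
= 11^2 + 11^1 + 11^0
= 121 + 11 + 1
= 133

133


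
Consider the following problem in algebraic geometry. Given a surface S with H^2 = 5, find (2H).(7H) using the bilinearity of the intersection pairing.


Using bilinearity of the intersection pairing on a surface S:
(aH).(bH) = ab * (H.H)
We have H^2 = 5.
D.E = (2H).(7H) = 2*7*5
= 14*5
= 70

70


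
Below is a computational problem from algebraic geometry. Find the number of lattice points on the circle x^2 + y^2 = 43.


Systematically check integer values of x where x^2 <= 43.
For each valid x, check if 43 - x^2 is a perfect square.
Total integer solutions found: 0

0


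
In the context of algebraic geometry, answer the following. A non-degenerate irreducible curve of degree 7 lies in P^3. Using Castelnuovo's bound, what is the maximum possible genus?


Castelnuovo's bound: write d - 1 = m(r-1) + epsilon with 0 <= epsilon < r-1.
d - 1 = 7 - 1 = 6
r - 1 = 3 - 1 = 2
6 = 3*2 + 0, so m = 3, epsilon = 0
pi(d, r) = m(m-1)(r-1)/2 + m*epsilon
= 3*2*2/2 + 3*0
= 12/2 + 0
= 6 + 0 = 6

6


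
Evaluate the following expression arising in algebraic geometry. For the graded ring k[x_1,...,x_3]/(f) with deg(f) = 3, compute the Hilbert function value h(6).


For R = k[x_1,...,x_n]/(f) with f homogeneous of degree e:
The Hilbert series is (1 - t^e)/(1 - t)^n.
So h(d) = C(d+n-1, n-1) - C(d-e+n-1, n-1) for d >= e.
With n=3, e=3, d=6:
C(6+3-1, 3-1) = C(8, 2) = 28
C(6-3+3-1, 3-1) = C(5, 2) = 10
h(6) = 28 - 10 = 18

18


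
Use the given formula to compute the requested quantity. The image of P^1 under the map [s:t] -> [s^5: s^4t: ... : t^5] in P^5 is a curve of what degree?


The rational normal curve in P^5 is the image of P^1 under the 5-uple Veronese.
A general hyperplane in P^5 pulls back to a degree-5 form on P^1, which has 5 zeros,
so the curve meets a general hyperplane in 5 points. Degree = 5.

5
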